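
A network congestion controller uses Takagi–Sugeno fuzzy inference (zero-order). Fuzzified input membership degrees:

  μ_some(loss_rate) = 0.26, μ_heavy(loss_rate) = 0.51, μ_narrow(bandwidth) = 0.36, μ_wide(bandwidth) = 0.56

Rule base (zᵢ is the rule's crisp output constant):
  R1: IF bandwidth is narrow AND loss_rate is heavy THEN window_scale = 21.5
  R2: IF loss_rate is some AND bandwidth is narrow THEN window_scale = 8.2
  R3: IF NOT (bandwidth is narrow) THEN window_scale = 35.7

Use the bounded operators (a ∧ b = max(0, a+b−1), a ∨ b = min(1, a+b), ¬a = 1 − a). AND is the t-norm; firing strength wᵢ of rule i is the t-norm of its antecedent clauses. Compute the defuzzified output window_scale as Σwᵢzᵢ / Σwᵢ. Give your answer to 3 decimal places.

35.700

R1 (z=21.5): narrow=0.36, heavy=0.51; AND[max(0, a+b−1)] → w = 0.00
R2 (z=8.2): some=0.26, narrow=0.36; AND[max(0, a+b−1)] → w = 0.00
R3 (z=35.7): ¬narrow=1−0.36=0.64 → w = 0.64
Weighted average = (0.00·21.5 + 0.00·8.2 + 0.64·35.7) / (0.00 + 0.00 + 0.64)
  = 22.8480 / 0.6400 = 35.700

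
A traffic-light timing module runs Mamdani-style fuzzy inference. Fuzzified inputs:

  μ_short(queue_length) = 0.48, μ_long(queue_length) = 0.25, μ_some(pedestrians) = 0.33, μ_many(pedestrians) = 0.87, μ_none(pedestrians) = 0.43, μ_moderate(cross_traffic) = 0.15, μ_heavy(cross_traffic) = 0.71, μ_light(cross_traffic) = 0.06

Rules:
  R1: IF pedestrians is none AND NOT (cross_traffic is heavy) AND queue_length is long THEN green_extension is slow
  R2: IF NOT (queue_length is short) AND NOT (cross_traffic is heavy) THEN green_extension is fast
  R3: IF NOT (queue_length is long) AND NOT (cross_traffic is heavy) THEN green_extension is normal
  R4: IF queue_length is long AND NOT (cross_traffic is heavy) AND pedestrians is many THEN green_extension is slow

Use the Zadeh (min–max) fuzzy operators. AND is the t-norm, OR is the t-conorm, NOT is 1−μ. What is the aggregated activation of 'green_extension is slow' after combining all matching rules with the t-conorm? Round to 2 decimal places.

R1: none=0.43, ¬heavy=1−0.71=0.29, long=0.25; AND[min(a, b)] → w = 0.25
R2: ¬short=1−0.48=0.52, ¬heavy=1−0.71=0.29; AND[min(a, b)] → w = 0.29
R3: ¬long=1−0.25=0.75, ¬heavy=1−0.71=0.29; AND[min(a, b)] → w = 0.29
R4: long=0.25, ¬heavy=1−0.71=0.29, many=0.87; AND[min(a, b)] → w = 0.25
Rules with consequent 'slow': {R1, R4} → strengths 0.25, 0.25
Aggregate via t-conorm [max(a, b)]: 0.25

0.25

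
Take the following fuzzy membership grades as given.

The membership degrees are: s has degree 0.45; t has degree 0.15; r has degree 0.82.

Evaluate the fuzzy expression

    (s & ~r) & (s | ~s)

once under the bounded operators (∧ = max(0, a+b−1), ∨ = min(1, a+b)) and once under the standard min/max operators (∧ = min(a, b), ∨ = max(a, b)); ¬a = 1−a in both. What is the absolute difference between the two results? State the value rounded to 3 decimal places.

0.180

Under bounded:
  ~r = 1 − 0.82 = 0.18
  s & ~r = max(0, a+b−1) on (0.45, 0.18) = 0.00
  ~s = 1 − 0.45 = 0.55
  s | ~s = min(1, a+b) on (0.45, 0.55) = 1.00
  (s & ~r) & (s | ~s) = max(0, a+b−1) on (0.00, 1.00) = 0.00
  → value = 0.0000
Under standard min/max:
  ~r = 1 − 0.82 = 0.18
  s & ~r = min(a, b) on (0.45, 0.18) = 0.18
  ~s = 1 − 0.45 = 0.55
  s | ~s = max(a, b) on (0.45, 0.55) = 0.55
  (s & ~r) & (s | ~s) = min(a, b) on (0.18, 0.55) = 0.18
  → value = 0.1800
|0.0000 − 0.1800| = 0.180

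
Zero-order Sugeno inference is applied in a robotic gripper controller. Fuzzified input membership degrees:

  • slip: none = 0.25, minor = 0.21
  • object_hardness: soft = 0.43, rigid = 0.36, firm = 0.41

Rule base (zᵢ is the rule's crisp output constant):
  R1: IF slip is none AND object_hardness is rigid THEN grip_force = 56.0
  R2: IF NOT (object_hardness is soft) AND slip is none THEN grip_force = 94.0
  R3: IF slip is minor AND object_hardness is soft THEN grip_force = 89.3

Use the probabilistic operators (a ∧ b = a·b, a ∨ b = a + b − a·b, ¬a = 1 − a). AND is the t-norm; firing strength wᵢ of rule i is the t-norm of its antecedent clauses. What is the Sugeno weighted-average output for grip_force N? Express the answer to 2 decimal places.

R1 (z=56.0): none=0.25, rigid=0.36; AND[a·b] → w = 0.0900
R2 (z=94.0): ¬soft=1−0.43=0.57, none=0.25; AND[a·b] → w = 0.1425
R3 (z=89.3): minor=0.21, soft=0.43; AND[a·b] → w = 0.0903
Weighted average = (0.0900·56.0 + 0.1425·94.0 + 0.0903·89.3) / (0.0900 + 0.1425 + 0.0903)
  = 26.4988 / 0.3228 = 82.09

82.09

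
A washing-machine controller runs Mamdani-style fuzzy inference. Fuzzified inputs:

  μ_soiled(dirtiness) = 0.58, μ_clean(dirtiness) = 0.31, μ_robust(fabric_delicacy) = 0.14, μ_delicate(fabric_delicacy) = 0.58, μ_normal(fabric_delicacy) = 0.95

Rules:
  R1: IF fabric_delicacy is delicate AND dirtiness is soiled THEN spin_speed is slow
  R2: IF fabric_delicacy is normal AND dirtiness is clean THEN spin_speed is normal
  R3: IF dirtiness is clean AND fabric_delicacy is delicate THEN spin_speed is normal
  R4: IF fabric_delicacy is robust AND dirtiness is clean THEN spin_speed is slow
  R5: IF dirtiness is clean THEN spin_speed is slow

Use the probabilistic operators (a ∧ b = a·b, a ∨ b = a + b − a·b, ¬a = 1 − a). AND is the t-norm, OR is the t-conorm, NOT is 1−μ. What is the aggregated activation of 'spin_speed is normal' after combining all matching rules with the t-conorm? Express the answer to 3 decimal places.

0.421

R1: delicate=0.58, soiled=0.58; AND[a·b] → w = 0.3364
R2: normal=0.95, clean=0.31; AND[a·b] → w = 0.2945
R3: clean=0.31, delicate=0.58; AND[a·b] → w = 0.1798
R4: robust=0.14, clean=0.31; AND[a·b] → w = 0.0434
R5: clean=0.31 → w = 0.3100
Rules with consequent 'normal': {R2, R3} → strengths 0.2945, 0.1798
Aggregate via t-conorm [a + b − a·b]: 0.4213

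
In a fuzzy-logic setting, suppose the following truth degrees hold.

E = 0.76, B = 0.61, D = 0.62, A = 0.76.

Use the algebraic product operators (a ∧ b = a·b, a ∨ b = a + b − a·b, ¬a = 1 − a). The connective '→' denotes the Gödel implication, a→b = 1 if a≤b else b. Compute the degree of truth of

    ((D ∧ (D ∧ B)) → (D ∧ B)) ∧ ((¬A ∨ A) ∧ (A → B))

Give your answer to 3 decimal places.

D ∧ B = a·b on (0.6200, 0.6100) = 0.3782
D ∧ (D ∧ B) = a·b on (0.6200, 0.3782) = 0.2345
D ∧ B = a·b on (0.6200, 0.6100) = 0.3782
(D ∧ (D ∧ B)) → (D ∧ B)  [Gödel: 1 if a≤b else b] with a=0.2345, b=0.3782 → 1.0000
¬A = 1 − 0.7600 = 0.2400
¬A ∨ A = a + b − a·b on (0.2400, 0.7600) = 0.8176
A → B  [Gödel: 1 if a≤b else b] with a=0.7600, b=0.6100 → 0.6100
(¬A ∨ A) ∧ (A → B) = a·b on (0.8176, 0.6100) = 0.4987
((D ∧ (D ∧ B)) → (D ∧ B)) ∧ ((¬A ∨ A) ∧ (A → B)) = a·b on (1.0000, 0.4987) = 0.4987

0.499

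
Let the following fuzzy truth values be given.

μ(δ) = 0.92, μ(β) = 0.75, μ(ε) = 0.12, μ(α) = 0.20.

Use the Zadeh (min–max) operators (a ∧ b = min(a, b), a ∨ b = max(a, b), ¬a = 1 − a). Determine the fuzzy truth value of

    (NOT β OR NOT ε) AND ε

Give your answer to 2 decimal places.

0.12

NOT β = 1 − 0.75 = 0.25
NOT ε = 1 − 0.12 = 0.88
NOT β OR NOT ε = max(a, b) on (0.25, 0.88) = 0.88
(NOT β OR NOT ε) AND ε = min(a, b) on (0.88, 0.12) = 0.12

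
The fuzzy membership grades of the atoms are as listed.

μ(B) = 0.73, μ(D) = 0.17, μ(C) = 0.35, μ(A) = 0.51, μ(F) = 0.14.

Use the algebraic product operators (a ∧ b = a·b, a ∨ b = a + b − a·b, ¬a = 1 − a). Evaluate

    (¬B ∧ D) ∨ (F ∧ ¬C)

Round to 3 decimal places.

¬B = 1 − 0.7300 = 0.2700
¬B ∧ D = a·b on (0.2700, 0.1700) = 0.0459
¬C = 1 − 0.3500 = 0.6500
F ∧ ¬C = a·b on (0.1400, 0.6500) = 0.0910
(¬B ∧ D) ∨ (F ∧ ¬C) = a + b − a·b on (0.0459, 0.0910) = 0.1327

0.133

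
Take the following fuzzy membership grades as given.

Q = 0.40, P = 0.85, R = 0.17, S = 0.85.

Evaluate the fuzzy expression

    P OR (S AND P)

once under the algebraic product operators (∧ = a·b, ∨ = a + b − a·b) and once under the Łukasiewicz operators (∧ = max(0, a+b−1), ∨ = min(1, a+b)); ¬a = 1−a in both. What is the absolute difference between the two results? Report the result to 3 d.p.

0.042

Under algebraic product:
  S AND P = a·b on (0.8500, 0.8500) = 0.7225
  P OR (S AND P) = a + b − a·b on (0.8500, 0.7225) = 0.9584
  → value = 0.9584
Under Łukasiewicz:
  S AND P = max(0, a+b−1) on (0.85, 0.85) = 0.70
  P OR (S AND P) = min(1, a+b) on (0.85, 0.70) = 1.00
  → value = 1.0000
|0.9584 − 1.0000| = 0.042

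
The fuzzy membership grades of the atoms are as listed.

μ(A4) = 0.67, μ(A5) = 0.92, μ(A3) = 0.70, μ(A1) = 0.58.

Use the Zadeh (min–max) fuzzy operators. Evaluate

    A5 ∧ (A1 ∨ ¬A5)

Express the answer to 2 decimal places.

¬A5 = 1 − 0.92 = 0.08
A1 ∨ ¬A5 = max(a, b) on (0.58, 0.08) = 0.58
A5 ∧ (A1 ∨ ¬A5) = min(a, b) on (0.92, 0.58) = 0.58

0.58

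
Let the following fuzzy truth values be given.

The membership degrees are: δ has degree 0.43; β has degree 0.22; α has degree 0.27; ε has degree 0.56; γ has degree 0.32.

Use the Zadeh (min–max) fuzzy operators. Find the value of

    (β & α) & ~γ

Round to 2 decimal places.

0.22

β & α = min(a, b) on (0.22, 0.27) = 0.22
~γ = 1 − 0.32 = 0.68
(β & α) & ~γ = min(a, b) on (0.22, 0.68) = 0.22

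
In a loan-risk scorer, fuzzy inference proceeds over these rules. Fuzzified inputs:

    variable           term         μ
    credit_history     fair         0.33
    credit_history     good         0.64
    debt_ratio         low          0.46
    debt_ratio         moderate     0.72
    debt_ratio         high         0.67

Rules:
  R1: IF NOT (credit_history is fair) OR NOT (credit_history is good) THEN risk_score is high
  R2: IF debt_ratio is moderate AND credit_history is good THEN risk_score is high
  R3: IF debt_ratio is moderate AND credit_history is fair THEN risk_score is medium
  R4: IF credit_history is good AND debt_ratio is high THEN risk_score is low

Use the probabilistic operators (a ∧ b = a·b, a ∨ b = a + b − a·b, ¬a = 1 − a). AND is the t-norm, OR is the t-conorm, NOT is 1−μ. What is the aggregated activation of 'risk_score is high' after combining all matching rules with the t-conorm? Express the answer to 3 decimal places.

R1: ¬fair=1−0.33=0.67, ¬good=1−0.64=0.36; OR[a + b − a·b] → w = 0.7888
R2: moderate=0.72, good=0.64; AND[a·b] → w = 0.4608
R3: moderate=0.72, fair=0.33; AND[a·b] → w = 0.2376
R4: good=0.64, high=0.67; AND[a·b] → w = 0.4288
Rules with consequent 'high': {R1, R2} → strengths 0.7888, 0.4608
Aggregate via t-conorm [a + b − a·b]: 0.8861

0.886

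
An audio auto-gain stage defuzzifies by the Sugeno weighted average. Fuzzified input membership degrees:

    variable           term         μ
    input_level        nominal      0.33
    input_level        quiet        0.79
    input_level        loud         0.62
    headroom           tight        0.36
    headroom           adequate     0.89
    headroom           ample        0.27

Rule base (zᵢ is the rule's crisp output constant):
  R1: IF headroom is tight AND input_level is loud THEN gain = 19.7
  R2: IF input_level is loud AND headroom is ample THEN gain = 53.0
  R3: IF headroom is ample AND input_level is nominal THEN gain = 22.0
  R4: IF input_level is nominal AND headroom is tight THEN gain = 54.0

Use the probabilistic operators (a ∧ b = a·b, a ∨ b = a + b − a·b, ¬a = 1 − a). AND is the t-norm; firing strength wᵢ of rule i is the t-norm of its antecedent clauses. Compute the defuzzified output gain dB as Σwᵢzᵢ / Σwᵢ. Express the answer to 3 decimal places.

36.165

R1 (z=19.7): tight=0.36, loud=0.62; AND[a·b] → w = 0.2232
R2 (z=53.0): loud=0.62, ample=0.27; AND[a·b] → w = 0.1674
R3 (z=22.0): ample=0.27, nominal=0.33; AND[a·b] → w = 0.0891
R4 (z=54.0): nominal=0.33, tight=0.36; AND[a·b] → w = 0.1188
Weighted average = (0.2232·19.7 + 0.1674·53.0 + 0.0891·22.0 + 0.1188·54.0) / (0.2232 + 0.1674 + 0.0891 + 0.1188)
  = 21.6446 / 0.5985 = 36.165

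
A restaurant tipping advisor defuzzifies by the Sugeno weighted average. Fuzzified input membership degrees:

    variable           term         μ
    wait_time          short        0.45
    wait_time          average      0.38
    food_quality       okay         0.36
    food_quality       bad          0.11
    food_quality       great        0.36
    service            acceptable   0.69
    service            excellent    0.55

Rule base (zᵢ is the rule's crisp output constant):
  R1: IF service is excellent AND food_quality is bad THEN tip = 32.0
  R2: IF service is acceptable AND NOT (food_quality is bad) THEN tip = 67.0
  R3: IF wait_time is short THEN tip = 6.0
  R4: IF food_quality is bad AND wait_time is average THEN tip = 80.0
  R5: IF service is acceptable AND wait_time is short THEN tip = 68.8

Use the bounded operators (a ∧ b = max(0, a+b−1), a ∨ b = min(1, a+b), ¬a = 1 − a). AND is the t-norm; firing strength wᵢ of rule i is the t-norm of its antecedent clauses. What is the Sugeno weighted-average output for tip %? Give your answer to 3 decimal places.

43.754

R1 (z=32.0): excellent=0.55, bad=0.11; AND[max(0, a+b−1)] → w = 0.00
R2 (z=67.0): acceptable=0.69, ¬bad=1−0.11=0.89; AND[max(0, a+b−1)] → w = 0.58
R3 (z=6.0): short=0.45 → w = 0.45
R4 (z=80.0): bad=0.11, average=0.38; AND[max(0, a+b−1)] → w = 0.00
R5 (z=68.8): acceptable=0.69, short=0.45; AND[max(0, a+b−1)] → w = 0.14
Weighted average = (0.00·32.0 + 0.58·67.0 + 0.45·6.0 + 0.00·80.0 + 0.14·68.8) / (0.00 + 0.58 + 0.45 + 0.00 + 0.14)
  = 51.1920 / 1.1700 = 43.754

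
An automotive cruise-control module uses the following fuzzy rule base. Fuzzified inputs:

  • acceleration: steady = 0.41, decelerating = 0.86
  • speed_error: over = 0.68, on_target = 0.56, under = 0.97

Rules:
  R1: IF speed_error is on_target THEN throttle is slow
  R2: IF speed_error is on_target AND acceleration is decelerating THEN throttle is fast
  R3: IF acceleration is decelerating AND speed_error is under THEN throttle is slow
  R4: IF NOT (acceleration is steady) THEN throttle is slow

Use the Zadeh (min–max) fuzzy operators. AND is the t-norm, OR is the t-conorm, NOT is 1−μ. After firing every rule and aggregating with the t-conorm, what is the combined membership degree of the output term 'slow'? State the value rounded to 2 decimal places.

R1: on_target=0.56 → w = 0.56
R2: on_target=0.56, decelerating=0.86; AND[min(a, b)] → w = 0.56
R3: decelerating=0.86, under=0.97; AND[min(a, b)] → w = 0.86
R4: ¬steady=1−0.41=0.59 → w = 0.59
Rules with consequent 'slow': {R1, R3, R4} → strengths 0.56, 0.86, 0.59
Aggregate via t-conorm [max(a, b)]: 0.86

0.86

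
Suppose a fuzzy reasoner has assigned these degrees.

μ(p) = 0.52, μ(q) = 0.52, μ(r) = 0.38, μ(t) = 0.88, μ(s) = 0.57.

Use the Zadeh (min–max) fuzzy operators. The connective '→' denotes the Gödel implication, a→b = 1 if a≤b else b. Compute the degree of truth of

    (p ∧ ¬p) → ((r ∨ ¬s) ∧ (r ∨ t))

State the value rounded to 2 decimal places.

0.43

¬p = 1 − 0.52 = 0.48
p ∧ ¬p = min(a, b) on (0.52, 0.48) = 0.48
¬s = 1 − 0.57 = 0.43
r ∨ ¬s = max(a, b) on (0.38, 0.43) = 0.43
r ∨ t = max(a, b) on (0.38, 0.88) = 0.88
(r ∨ ¬s) ∧ (r ∨ t) = min(a, b) on (0.43, 0.88) = 0.43
(p ∧ ¬p) → ((r ∨ ¬s) ∧ (r ∨ t))  [Gödel: 1 if a≤b else b] with a=0.48, b=0.43 → 0.43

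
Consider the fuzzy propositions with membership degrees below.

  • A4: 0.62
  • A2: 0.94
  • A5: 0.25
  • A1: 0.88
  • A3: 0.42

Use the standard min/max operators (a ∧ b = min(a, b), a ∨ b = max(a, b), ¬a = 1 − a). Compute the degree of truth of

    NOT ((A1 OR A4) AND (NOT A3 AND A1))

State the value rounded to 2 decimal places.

0.42

A1 OR A4 = max(a, b) on (0.88, 0.62) = 0.88
NOT A3 = 1 − 0.42 = 0.58
NOT A3 AND A1 = min(a, b) on (0.58, 0.88) = 0.58
(A1 OR A4) AND (NOT A3 AND A1) = min(a, b) on (0.88, 0.58) = 0.58
NOT ((A1 OR A4) AND (NOT A3 AND A1)) = 1 − 0.58 = 0.42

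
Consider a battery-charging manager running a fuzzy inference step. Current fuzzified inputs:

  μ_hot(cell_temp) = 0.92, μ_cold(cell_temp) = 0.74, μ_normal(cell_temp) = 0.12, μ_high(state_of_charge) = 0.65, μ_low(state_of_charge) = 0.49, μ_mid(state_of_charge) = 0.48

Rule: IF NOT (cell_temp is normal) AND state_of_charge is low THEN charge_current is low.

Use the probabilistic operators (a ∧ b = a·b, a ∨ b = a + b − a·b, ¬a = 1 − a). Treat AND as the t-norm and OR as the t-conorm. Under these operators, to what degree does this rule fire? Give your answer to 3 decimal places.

firing strength: ¬normal=1−0.12=0.88, low=0.49; AND[a·b] → w = 0.4312

0.431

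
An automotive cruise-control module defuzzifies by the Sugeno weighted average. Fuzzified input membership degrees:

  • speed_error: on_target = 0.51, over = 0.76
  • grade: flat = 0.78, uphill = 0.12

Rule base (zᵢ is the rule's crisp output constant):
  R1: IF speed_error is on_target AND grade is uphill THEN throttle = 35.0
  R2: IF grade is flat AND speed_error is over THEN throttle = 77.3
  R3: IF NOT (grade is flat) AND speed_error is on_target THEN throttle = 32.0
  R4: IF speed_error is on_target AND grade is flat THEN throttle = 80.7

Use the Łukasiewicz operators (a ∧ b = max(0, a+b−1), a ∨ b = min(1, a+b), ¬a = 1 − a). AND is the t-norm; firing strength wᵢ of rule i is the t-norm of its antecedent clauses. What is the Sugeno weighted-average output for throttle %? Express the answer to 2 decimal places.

78.49

R1 (z=35.0): on_target=0.51, uphill=0.12; AND[max(0, a+b−1)] → w = 0.00
R2 (z=77.3): flat=0.78, over=0.76; AND[max(0, a+b−1)] → w = 0.54
R3 (z=32.0): ¬flat=1−0.78=0.22, on_target=0.51; AND[max(0, a+b−1)] → w = 0.00
R4 (z=80.7): on_target=0.51, flat=0.78; AND[max(0, a+b−1)] → w = 0.29
Weighted average = (0.00·35.0 + 0.54·77.3 + 0.00·32.0 + 0.29·80.7) / (0.00 + 0.54 + 0.00 + 0.29)
  = 65.1450 / 0.8300 = 78.49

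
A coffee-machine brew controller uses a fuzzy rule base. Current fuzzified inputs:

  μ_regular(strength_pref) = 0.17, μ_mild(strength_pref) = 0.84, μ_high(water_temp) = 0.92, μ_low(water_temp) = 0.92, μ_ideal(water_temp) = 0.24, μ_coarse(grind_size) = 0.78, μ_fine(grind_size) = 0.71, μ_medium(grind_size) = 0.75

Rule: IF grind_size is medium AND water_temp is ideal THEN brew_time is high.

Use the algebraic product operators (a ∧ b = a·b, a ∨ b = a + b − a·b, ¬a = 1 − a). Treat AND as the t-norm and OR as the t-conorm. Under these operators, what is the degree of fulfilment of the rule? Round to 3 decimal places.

0.180

firing strength: medium=0.75, ideal=0.24; AND[a·b] → w = 0.1800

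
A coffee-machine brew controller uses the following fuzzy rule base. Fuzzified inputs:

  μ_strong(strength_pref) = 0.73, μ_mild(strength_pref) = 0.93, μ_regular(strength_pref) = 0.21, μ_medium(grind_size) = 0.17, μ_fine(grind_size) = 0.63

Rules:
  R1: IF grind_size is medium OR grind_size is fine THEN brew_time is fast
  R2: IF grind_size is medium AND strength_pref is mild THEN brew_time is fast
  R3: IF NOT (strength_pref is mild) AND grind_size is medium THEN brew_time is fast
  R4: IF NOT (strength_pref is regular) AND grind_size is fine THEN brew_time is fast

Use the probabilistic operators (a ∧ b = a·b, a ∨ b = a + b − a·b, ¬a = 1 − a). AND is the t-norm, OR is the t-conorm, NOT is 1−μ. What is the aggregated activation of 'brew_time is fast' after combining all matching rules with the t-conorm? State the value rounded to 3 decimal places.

R1: medium=0.17, fine=0.63; OR[a + b − a·b] → w = 0.6929
R2: medium=0.17, mild=0.93; AND[a·b] → w = 0.1581
R3: ¬mild=1−0.93=0.07, medium=0.17; AND[a·b] → w = 0.0119
R4: ¬regular=1−0.21=0.79, fine=0.63; AND[a·b] → w = 0.4977
Rules with consequent 'fast': {R1, R2, R3, R4} → strengths 0.6929, 0.1581, 0.0119, 0.4977
Aggregate via t-conorm [a + b − a·b]: 0.8717

0.872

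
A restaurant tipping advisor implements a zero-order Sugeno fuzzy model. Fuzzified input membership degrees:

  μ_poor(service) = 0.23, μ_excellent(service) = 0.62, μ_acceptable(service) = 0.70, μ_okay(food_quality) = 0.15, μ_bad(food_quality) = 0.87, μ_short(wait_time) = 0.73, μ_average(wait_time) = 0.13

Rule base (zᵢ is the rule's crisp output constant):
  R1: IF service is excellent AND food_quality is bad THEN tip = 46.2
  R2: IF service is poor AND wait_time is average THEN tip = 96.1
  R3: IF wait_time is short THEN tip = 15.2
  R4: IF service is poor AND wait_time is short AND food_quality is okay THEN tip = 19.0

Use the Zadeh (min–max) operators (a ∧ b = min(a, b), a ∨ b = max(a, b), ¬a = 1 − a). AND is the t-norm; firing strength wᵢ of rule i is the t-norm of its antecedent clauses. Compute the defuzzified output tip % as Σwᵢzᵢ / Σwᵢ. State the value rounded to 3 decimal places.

33.793

R1 (z=46.2): excellent=0.62, bad=0.87; AND[min(a, b)] → w = 0.62
R2 (z=96.1): poor=0.23, average=0.13; AND[min(a, b)] → w = 0.13
R3 (z=15.2): short=0.73 → w = 0.73
R4 (z=19.0): poor=0.23, short=0.73, okay=0.15; AND[min(a, b)] → w = 0.15
Weighted average = (0.62·46.2 + 0.13·96.1 + 0.73·15.2 + 0.15·19.0) / (0.62 + 0.13 + 0.73 + 0.15)
  = 55.0830 / 1.6300 = 33.793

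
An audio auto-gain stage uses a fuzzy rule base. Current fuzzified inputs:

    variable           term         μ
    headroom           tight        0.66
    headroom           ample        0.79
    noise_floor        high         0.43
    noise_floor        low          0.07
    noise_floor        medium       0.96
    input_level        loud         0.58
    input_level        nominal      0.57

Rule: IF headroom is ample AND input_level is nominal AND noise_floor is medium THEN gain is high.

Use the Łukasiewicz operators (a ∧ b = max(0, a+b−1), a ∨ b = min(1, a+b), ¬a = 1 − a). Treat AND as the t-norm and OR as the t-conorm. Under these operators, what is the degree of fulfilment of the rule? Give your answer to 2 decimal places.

firing strength: ample=0.79, nominal=0.57, medium=0.96; AND[max(0, a+b−1)] → w = 0.32

0.32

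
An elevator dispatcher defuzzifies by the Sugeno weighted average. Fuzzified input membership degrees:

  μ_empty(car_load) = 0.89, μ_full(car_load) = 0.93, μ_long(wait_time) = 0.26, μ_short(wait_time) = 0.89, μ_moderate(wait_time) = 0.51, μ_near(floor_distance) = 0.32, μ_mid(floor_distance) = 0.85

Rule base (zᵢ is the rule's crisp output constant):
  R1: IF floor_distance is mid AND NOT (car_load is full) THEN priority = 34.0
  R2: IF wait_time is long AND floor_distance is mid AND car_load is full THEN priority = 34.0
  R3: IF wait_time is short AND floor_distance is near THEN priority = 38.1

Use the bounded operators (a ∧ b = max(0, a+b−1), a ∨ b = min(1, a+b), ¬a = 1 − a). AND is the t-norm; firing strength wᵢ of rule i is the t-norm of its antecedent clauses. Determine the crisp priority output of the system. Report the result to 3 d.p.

R1 (z=34.0): mid=0.85, ¬full=1−0.93=0.07; AND[max(0, a+b−1)] → w = 0.00
R2 (z=34.0): long=0.26, mid=0.85, full=0.93; AND[max(0, a+b−1)] → w = 0.04
R3 (z=38.1): short=0.89, near=0.32; AND[max(0, a+b−1)] → w = 0.21
Weighted average = (0.00·34.0 + 0.04·34.0 + 0.21·38.1) / (0.00 + 0.04 + 0.21)
  = 9.3610 / 0.2500 = 37.444

37.444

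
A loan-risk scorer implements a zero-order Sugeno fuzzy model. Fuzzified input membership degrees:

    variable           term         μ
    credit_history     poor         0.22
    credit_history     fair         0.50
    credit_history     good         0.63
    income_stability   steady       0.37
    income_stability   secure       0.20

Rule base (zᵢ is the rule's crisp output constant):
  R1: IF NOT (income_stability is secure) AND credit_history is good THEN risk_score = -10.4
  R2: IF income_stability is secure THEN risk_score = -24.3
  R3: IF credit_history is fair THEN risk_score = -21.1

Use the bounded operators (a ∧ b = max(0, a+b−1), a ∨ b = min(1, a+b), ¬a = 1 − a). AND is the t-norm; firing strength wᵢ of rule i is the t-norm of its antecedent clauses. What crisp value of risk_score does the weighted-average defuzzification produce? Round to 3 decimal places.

-17.595

R1 (z=-10.4): ¬secure=1−0.20=0.80, good=0.63; AND[max(0, a+b−1)] → w = 0.43
R2 (z=-24.3): secure=0.20 → w = 0.20
R3 (z=-21.1): fair=0.50 → w = 0.50
Weighted average = (0.43·-10.4 + 0.20·-24.3 + 0.50·-21.1) / (0.43 + 0.20 + 0.50)
  = -19.8820 / 1.1300 = -17.595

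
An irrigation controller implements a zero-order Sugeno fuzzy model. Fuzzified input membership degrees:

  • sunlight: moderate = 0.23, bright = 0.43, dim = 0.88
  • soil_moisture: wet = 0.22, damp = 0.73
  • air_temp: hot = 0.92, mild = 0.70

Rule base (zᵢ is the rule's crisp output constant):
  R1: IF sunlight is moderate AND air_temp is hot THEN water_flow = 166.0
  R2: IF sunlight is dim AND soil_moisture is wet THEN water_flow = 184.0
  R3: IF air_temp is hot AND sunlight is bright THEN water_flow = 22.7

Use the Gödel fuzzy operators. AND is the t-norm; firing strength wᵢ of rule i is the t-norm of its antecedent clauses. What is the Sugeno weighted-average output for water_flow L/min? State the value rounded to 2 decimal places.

100.48

R1 (z=166.0): moderate=0.23, hot=0.92; AND[min(a, b)] → w = 0.23
R2 (z=184.0): dim=0.88, wet=0.22; AND[min(a, b)] → w = 0.22
R3 (z=22.7): hot=0.92, bright=0.43; AND[min(a, b)] → w = 0.43
Weighted average = (0.23·166.0 + 0.22·184.0 + 0.43·22.7) / (0.23 + 0.22 + 0.43)
  = 88.4210 / 0.8800 = 100.48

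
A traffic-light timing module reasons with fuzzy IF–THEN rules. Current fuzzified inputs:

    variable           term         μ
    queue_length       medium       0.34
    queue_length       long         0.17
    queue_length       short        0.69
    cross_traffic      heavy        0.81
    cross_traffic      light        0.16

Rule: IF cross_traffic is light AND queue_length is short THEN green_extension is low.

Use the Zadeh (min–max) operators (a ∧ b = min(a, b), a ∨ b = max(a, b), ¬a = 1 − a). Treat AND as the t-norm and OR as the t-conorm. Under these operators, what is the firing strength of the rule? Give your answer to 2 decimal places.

firing strength: light=0.16, short=0.69; AND[min(a, b)] → w = 0.16

0.16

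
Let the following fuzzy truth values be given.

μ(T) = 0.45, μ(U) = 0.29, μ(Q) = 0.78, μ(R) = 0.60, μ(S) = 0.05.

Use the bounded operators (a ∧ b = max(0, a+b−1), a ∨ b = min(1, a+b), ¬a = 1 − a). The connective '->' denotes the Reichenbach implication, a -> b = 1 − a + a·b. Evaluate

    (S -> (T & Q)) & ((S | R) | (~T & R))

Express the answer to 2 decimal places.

T & Q = max(0, a+b−1) on (0.45, 0.78) = 0.23
S -> (T & Q)  [Reichenbach: 1 − a + a·b] with a=0.05, b=0.23 → 0.96
S | R = min(1, a+b) on (0.05, 0.60) = 0.65
~T = 1 − 0.45 = 0.55
~T & R = max(0, a+b−1) on (0.55, 0.60) = 0.15
(S | R) | (~T & R) = min(1, a+b) on (0.65, 0.15) = 0.80
(S -> (T & Q)) & ((S | R) | (~T & R)) = max(0, a+b−1) on (0.96, 0.80) = 0.76

0.76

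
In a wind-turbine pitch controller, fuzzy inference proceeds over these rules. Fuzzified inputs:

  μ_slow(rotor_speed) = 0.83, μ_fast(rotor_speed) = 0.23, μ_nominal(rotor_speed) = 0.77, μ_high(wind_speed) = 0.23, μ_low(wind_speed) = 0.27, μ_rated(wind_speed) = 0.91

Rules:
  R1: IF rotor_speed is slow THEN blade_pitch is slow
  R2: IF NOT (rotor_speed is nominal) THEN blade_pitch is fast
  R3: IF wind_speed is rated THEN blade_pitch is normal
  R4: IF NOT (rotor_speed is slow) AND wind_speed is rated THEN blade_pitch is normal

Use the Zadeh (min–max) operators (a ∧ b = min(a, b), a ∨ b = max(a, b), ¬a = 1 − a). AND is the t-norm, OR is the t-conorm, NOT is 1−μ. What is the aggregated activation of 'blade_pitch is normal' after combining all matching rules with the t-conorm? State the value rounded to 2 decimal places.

R1: slow=0.83 → w = 0.83
R2: ¬nominal=1−0.77=0.23 → w = 0.23
R3: rated=0.91 → w = 0.91
R4: ¬slow=1−0.83=0.17, rated=0.91; AND[min(a, b)] → w = 0.17
Rules with consequent 'normal': {R3, R4} → strengths 0.91, 0.17
Aggregate via t-conorm [max(a, b)]: 0.91

0.91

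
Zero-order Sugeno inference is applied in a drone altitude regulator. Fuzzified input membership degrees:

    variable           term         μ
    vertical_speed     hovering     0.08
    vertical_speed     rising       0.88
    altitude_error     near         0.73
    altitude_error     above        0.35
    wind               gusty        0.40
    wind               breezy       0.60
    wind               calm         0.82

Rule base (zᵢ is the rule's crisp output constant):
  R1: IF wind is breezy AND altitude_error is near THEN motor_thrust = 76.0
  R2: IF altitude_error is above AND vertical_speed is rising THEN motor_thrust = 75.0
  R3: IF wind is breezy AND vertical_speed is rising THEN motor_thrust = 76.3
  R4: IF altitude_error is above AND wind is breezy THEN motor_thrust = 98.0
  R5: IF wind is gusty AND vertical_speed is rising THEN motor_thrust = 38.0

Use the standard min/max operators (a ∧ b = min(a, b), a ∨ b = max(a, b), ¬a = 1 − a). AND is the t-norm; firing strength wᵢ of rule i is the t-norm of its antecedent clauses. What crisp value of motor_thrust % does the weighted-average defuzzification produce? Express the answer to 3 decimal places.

72.665

R1 (z=76.0): breezy=0.60, near=0.73; AND[min(a, b)] → w = 0.60
R2 (z=75.0): above=0.35, rising=0.88; AND[min(a, b)] → w = 0.35
R3 (z=76.3): breezy=0.60, rising=0.88; AND[min(a, b)] → w = 0.60
R4 (z=98.0): above=0.35, breezy=0.60; AND[min(a, b)] → w = 0.35
R5 (z=38.0): gusty=0.40, rising=0.88; AND[min(a, b)] → w = 0.40
Weighted average = (0.60·76.0 + 0.35·75.0 + 0.60·76.3 + 0.35·98.0 + 0.40·38.0) / (0.60 + 0.35 + 0.60 + 0.35 + 0.40)
  = 167.1300 / 2.3000 = 72.665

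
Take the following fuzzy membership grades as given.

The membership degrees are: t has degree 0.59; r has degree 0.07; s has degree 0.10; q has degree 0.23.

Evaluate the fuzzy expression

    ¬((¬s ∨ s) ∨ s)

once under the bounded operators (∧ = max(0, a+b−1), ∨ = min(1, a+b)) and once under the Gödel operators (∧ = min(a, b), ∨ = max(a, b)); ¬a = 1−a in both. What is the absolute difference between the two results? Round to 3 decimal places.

0.100

Under bounded:
  ¬s = 1 − 0.10 = 0.90
  ¬s ∨ s = min(1, a+b) on (0.90, 0.10) = 1.00
  (¬s ∨ s) ∨ s = min(1, a+b) on (1.00, 0.10) = 1.00
  ¬((¬s ∨ s) ∨ s) = 1 − 1.00 = 0.00
  → value = 0.0000
Under Gödel:
  ¬s = 1 − 0.10 = 0.90
  ¬s ∨ s = max(a, b) on (0.90, 0.10) = 0.90
  (¬s ∨ s) ∨ s = max(a, b) on (0.90, 0.10) = 0.90
  ¬((¬s ∨ s) ∨ s) = 1 − 0.90 = 0.10
  → value = 0.1000
|0.0000 − 0.1000| = 0.100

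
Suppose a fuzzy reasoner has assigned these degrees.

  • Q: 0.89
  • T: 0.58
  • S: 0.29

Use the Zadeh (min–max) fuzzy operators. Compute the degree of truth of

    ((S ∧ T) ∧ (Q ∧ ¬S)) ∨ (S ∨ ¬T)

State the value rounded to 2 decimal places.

S ∧ T = min(a, b) on (0.29, 0.58) = 0.29
¬S = 1 − 0.29 = 0.71
Q ∧ ¬S = min(a, b) on (0.89, 0.71) = 0.71
(S ∧ T) ∧ (Q ∧ ¬S) = min(a, b) on (0.29, 0.71) = 0.29
¬T = 1 − 0.58 = 0.42
S ∨ ¬T = max(a, b) on (0.29, 0.42) = 0.42
((S ∧ T) ∧ (Q ∧ ¬S)) ∨ (S ∨ ¬T) = max(a, b) on (0.29, 0.42) = 0.42

0.42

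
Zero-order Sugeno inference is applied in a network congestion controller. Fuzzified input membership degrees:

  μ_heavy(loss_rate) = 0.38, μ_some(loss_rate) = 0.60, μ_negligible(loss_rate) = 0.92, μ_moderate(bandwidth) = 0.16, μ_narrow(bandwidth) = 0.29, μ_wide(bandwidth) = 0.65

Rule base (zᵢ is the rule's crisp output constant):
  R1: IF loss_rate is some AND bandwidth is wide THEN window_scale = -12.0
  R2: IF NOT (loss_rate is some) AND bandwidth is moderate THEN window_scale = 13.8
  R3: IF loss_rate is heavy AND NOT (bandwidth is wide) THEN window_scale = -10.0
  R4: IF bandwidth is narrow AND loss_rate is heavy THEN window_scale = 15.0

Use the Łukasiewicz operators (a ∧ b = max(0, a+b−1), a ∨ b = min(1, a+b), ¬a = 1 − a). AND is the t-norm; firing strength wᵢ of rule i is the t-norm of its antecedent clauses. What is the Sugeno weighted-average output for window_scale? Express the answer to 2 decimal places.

-12.00

R1 (z=-12.0): some=0.60, wide=0.65; AND[max(0, a+b−1)] → w = 0.25
R2 (z=13.8): ¬some=1−0.60=0.40, moderate=0.16; AND[max(0, a+b−1)] → w = 0.00
R3 (z=-10.0): heavy=0.38, ¬wide=1−0.65=0.35; AND[max(0, a+b−1)] → w = 0.00
R4 (z=15.0): narrow=0.29, heavy=0.38; AND[max(0, a+b−1)] → w = 0.00
Weighted average = (0.25·-12.0 + 0.00·13.8 + 0.00·-10.0 + 0.00·15.0) / (0.25 + 0.00 + 0.00 + 0.00)
  = -3.0000 / 0.2500 = -12.00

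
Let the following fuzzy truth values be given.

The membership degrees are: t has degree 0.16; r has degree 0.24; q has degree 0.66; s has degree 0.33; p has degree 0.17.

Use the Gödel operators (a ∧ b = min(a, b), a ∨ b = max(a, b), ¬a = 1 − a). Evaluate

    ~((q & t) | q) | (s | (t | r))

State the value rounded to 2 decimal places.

q & t = min(a, b) on (0.66, 0.16) = 0.16
(q & t) | q = max(a, b) on (0.16, 0.66) = 0.66
~((q & t) | q) = 1 − 0.66 = 0.34
t | r = max(a, b) on (0.16, 0.24) = 0.24
s | (t | r) = max(a, b) on (0.33, 0.24) = 0.33
~((q & t) | q) | (s | (t | r)) = max(a, b) on (0.34, 0.33) = 0.34

0.34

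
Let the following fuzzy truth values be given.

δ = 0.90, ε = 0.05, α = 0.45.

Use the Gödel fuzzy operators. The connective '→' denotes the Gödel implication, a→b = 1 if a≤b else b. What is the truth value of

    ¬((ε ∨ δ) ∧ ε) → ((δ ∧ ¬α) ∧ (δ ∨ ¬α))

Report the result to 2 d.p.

0.55

ε ∨ δ = max(a, b) on (0.05, 0.90) = 0.90
(ε ∨ δ) ∧ ε = min(a, b) on (0.90, 0.05) = 0.05
¬((ε ∨ δ) ∧ ε) = 1 − 0.05 = 0.95
¬α = 1 − 0.45 = 0.55
δ ∧ ¬α = min(a, b) on (0.90, 0.55) = 0.55
¬α = 1 − 0.45 = 0.55
δ ∨ ¬α = max(a, b) on (0.90, 0.55) = 0.90
(δ ∧ ¬α) ∧ (δ ∨ ¬α) = min(a, b) on (0.55, 0.90) = 0.55
¬((ε ∨ δ) ∧ ε) → ((δ ∧ ¬α) ∧ (δ ∨ ¬α))  [Gödel: 1 if a≤b else b] with a=0.95, b=0.55 → 0.55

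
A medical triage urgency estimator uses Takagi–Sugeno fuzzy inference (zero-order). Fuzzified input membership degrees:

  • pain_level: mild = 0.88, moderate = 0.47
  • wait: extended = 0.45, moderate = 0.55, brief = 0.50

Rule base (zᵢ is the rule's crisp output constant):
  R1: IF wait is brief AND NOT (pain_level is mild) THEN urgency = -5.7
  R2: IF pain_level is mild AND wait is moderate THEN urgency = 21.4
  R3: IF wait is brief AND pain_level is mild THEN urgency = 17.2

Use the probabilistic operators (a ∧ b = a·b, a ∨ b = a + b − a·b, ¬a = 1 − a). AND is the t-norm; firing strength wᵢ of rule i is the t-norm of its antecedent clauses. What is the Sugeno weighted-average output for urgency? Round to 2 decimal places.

17.87

R1 (z=-5.7): brief=0.50, ¬mild=1−0.88=0.12; AND[a·b] → w = 0.0600
R2 (z=21.4): mild=0.88, moderate=0.55; AND[a·b] → w = 0.4840
R3 (z=17.2): brief=0.50, mild=0.88; AND[a·b] → w = 0.4400
Weighted average = (0.0600·-5.7 + 0.4840·21.4 + 0.4400·17.2) / (0.0600 + 0.4840 + 0.4400)
  = 17.5836 / 0.9840 = 17.87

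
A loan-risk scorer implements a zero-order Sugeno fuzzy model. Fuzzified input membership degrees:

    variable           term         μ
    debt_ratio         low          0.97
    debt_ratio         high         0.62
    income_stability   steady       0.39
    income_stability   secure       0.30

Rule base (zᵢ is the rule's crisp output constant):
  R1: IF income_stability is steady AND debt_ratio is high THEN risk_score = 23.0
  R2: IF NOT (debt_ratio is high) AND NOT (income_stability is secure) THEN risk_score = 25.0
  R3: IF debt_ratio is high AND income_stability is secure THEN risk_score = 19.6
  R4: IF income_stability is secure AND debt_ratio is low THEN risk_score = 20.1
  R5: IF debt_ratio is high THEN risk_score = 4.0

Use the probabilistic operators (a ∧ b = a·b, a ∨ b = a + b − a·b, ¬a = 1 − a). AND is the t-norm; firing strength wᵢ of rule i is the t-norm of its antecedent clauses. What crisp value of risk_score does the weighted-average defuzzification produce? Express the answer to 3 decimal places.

R1 (z=23.0): steady=0.39, high=0.62; AND[a·b] → w = 0.2418
R2 (z=25.0): ¬high=1−0.62=0.38, ¬secure=1−0.30=0.70; AND[a·b] → w = 0.2660
R3 (z=19.6): high=0.62, secure=0.30; AND[a·b] → w = 0.1860
R4 (z=20.1): secure=0.30, low=0.97; AND[a·b] → w = 0.2910
R5 (z=4.0): high=0.62 → w = 0.6200
Weighted average = (0.2418·23.0 + 0.2660·25.0 + 0.1860·19.6 + 0.2910·20.1 + 0.6200·4.0) / (0.2418 + 0.2660 + 0.1860 + 0.2910 + 0.6200)
  = 24.1861 / 1.6048 = 15.071

15.071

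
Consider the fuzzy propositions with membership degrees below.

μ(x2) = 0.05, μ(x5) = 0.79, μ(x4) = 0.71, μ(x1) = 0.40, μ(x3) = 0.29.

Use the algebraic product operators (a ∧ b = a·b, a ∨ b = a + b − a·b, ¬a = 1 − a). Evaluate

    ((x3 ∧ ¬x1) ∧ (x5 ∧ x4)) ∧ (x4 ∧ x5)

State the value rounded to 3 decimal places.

¬x1 = 1 − 0.4000 = 0.6000
x3 ∧ ¬x1 = a·b on (0.2900, 0.6000) = 0.1740
x5 ∧ x4 = a·b on (0.7900, 0.7100) = 0.5609
(x3 ∧ ¬x1) ∧ (x5 ∧ x4) = a·b on (0.1740, 0.5609) = 0.0976
x4 ∧ x5 = a·b on (0.7100, 0.7900) = 0.5609
((x3 ∧ ¬x1) ∧ (x5 ∧ x4)) ∧ (x4 ∧ x5) = a·b on (0.0976, 0.5609) = 0.0547

0.055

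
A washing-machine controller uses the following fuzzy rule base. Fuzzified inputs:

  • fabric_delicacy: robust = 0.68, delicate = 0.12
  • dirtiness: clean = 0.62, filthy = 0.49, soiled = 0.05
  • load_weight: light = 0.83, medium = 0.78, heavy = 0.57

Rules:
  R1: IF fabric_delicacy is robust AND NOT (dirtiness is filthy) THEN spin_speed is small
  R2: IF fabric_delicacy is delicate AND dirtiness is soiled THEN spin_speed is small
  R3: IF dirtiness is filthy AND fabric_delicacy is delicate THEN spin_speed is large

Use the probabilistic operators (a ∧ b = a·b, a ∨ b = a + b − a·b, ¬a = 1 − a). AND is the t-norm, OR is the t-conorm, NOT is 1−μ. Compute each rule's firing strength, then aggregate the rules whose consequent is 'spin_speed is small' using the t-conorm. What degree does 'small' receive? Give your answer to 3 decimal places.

0.351

R1: robust=0.68, ¬filthy=1−0.49=0.51; AND[a·b] → w = 0.3468
R2: delicate=0.12, soiled=0.05; AND[a·b] → w = 0.0060
R3: filthy=0.49, delicate=0.12; AND[a·b] → w = 0.0588
Rules with consequent 'small': {R1, R2} → strengths 0.3468, 0.0060
Aggregate via t-conorm [a + b − a·b]: 0.3507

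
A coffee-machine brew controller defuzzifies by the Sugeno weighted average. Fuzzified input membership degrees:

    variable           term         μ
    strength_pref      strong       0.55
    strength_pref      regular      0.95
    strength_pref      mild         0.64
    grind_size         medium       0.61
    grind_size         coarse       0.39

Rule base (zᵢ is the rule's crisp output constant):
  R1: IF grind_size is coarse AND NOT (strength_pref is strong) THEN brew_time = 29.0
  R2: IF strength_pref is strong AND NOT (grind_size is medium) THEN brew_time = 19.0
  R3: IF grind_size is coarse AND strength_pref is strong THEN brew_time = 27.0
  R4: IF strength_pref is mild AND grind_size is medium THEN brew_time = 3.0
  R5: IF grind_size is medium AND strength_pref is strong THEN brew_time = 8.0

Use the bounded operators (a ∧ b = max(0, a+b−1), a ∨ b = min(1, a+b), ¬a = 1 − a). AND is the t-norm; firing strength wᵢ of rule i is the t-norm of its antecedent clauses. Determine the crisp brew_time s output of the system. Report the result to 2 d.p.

R1 (z=29.0): coarse=0.39, ¬strong=1−0.55=0.45; AND[max(0, a+b−1)] → w = 0.00
R2 (z=19.0): strong=0.55, ¬medium=1−0.61=0.39; AND[max(0, a+b−1)] → w = 0.00
R3 (z=27.0): coarse=0.39, strong=0.55; AND[max(0, a+b−1)] → w = 0.00
R4 (z=3.0): mild=0.64, medium=0.61; AND[max(0, a+b−1)] → w = 0.25
R5 (z=8.0): medium=0.61, strong=0.55; AND[max(0, a+b−1)] → w = 0.16
Weighted average = (0.00·29.0 + 0.00·19.0 + 0.00·27.0 + 0.25·3.0 + 0.16·8.0) / (0.00 + 0.00 + 0.00 + 0.25 + 0.16)
  = 2.0300 / 0.4100 = 4.95

4.95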